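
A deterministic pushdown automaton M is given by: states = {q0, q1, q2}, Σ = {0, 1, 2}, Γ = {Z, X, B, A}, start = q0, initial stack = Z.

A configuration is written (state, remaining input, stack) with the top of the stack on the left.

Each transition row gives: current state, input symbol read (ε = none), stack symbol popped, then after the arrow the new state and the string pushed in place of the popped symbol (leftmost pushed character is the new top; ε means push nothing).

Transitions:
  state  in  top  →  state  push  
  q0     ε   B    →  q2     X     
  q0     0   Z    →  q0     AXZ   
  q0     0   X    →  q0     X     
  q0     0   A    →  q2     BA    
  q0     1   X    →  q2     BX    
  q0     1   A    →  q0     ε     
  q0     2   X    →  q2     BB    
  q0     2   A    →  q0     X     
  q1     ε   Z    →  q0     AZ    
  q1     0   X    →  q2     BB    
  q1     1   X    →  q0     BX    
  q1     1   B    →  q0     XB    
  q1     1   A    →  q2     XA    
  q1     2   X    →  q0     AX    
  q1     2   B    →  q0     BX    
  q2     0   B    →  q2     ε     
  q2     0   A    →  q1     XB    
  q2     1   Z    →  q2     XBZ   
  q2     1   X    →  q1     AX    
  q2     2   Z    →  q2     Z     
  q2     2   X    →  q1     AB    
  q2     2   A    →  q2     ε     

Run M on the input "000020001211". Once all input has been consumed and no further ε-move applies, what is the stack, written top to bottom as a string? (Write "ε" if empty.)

(q0, 000020001211, Z)
  read 0, top Z: go to q0, push AXZ → (q0, 00020001211, AXZ)
  read 0, top A: go to q2, push BA → (q2, 0020001211, BAXZ)
  read 0, top B: go to q2, push ε → (q2, 020001211, AXZ)
  read 0, top A: go to q1, push XB → (q1, 20001211, XBXZ)
  read 2, top X: go to q0, push AX → (q0, 0001211, AXBXZ)
  read 0, top A: go to q2, push BA → (q2, 001211, BAXBXZ)
  read 0, top B: go to q2, push ε → (q2, 01211, AXBXZ)
  read 0, top A: go to q1, push XB → (q1, 1211, XBXBXZ)
  read 1, top X: go to q0, push BX → (q0, 211, BXBXBXZ)
  ε-move, top B: go to q2, push X → (q2, 211, XXBXBXZ)
  read 2, top X: go to q1, push AB → (q1, 11, ABXBXBXZ)
  read 1, top A: go to q2, push XA → (q2, 1, XABXBXBXZ)
  read 1, top X: go to q1, push AX → (q1, ε, AXABXBXBXZ)
All input consumed in state q1 with stack AXABXBXBXZ.

AXABXBXBXZ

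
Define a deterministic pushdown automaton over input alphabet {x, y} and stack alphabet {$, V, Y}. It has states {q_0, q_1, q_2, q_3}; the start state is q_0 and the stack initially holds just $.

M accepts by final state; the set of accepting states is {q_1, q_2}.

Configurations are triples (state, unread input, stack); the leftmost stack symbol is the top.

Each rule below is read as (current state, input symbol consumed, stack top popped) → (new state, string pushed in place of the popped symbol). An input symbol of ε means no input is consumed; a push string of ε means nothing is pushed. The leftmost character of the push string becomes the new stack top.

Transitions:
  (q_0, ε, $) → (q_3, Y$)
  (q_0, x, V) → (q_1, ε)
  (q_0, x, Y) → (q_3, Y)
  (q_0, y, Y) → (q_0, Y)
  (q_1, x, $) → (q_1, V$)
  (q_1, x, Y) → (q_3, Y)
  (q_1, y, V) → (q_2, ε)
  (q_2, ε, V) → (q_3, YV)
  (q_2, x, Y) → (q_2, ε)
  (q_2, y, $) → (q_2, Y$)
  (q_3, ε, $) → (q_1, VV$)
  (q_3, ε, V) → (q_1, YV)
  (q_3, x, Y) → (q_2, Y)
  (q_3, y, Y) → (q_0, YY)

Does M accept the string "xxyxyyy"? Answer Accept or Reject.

(q_0, xxyxyyy, $) ⊢ (q_3, xxyxyyy, Y$) ⊢ (q_2, xyxyyy, Y$) ⊢ (q_2, yxyyy, $) ⊢ (q_2, xyyy, Y$) ⊢ (q_2, yyy, $) ⊢ (q_2, yy, Y$)
No transition applies at (q_2, yy, Y$); input not fully consumed.

Reject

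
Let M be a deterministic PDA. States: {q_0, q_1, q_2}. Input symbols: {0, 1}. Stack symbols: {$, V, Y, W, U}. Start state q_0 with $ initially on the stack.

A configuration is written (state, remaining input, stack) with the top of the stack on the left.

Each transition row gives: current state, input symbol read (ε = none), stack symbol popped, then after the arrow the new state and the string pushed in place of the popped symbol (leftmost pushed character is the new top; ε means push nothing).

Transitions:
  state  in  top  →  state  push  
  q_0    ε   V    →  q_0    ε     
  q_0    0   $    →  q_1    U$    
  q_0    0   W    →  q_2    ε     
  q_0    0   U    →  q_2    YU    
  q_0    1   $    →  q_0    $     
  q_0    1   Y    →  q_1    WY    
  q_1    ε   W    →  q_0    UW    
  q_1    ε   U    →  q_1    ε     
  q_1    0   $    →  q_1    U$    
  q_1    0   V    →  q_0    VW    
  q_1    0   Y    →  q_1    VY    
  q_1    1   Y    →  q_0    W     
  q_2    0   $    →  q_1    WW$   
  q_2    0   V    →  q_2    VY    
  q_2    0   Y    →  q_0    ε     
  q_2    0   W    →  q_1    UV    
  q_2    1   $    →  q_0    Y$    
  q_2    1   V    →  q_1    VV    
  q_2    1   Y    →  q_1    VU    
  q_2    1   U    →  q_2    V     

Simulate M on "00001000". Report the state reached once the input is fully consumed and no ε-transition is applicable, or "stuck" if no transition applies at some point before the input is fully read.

stuck

(q_0, 00001000, $)
  read 0, top $: go to q_1, push U$ → (q_1, 0001000, U$)
  ε-move, top U: go to q_1, push ε → (q_1, 0001000, $)
  read 0, top $: go to q_1, push U$ → (q_1, 001000, U$)
  ε-move, top U: go to q_1, push ε → (q_1, 001000, $)
  read 0, top $: go to q_1, push U$ → (q_1, 01000, U$)
  ε-move, top U: go to q_1, push ε → (q_1, 01000, $)
  read 0, top $: go to q_1, push U$ → (q_1, 1000, U$)
  ε-move, top U: go to q_1, push ε → (q_1, 1000, $)
No transition for (q_1, 1, top $); M blocks with input 1000 remaining.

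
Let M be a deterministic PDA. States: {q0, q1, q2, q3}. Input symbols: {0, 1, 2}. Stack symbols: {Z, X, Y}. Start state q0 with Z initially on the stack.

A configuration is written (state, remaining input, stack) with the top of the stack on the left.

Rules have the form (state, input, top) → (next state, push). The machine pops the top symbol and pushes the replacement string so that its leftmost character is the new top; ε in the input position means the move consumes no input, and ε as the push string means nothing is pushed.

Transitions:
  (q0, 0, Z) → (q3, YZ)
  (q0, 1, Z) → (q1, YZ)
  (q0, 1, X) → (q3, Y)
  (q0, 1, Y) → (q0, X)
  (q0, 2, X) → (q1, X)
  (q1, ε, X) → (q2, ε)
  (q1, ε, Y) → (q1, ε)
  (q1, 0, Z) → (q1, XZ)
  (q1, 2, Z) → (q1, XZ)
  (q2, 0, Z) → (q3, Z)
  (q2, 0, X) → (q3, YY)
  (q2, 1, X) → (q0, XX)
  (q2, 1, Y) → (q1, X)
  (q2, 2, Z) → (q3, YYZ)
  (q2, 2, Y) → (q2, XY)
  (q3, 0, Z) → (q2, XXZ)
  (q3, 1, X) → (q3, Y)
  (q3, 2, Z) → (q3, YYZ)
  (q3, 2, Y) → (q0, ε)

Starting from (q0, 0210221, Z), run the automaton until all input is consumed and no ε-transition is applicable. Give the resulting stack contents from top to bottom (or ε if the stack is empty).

(q0, 0210221, Z)
  read 0, top Z: go to q3, push YZ → (q3, 210221, YZ)
  read 2, top Y: go to q0, push ε → (q0, 10221, Z)
  read 1, top Z: go to q1, push YZ → (q1, 0221, YZ)
  ε-move, top Y: go to q1, push ε → (q1, 0221, Z)
  read 0, top Z: go to q1, push XZ → (q1, 221, XZ)
  ε-move, top X: go to q2, push ε → (q2, 221, Z)
  read 2, top Z: go to q3, push YYZ → (q3, 21, YYZ)
  read 2, top Y: go to q0, push ε → (q0, 1, YZ)
  read 1, top Y: go to q0, push X → (q0, ε, XZ)
All input consumed in state q0 with stack XZ.

XZ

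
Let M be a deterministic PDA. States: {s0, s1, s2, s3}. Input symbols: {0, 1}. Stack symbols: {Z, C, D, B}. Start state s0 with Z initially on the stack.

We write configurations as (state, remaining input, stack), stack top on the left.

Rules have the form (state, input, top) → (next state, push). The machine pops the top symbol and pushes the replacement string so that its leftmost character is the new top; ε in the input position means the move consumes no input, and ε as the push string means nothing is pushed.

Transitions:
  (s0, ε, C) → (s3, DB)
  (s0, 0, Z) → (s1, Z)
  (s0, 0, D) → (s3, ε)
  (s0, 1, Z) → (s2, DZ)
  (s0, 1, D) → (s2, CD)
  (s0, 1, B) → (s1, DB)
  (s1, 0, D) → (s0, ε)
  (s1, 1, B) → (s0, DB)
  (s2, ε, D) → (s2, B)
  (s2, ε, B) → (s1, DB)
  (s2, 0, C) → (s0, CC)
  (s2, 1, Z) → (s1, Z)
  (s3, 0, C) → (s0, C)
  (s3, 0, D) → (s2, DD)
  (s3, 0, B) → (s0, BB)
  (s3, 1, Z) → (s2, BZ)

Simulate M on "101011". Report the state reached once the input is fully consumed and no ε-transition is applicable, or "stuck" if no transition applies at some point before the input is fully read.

(s0, 101011, Z)
  read 1, top Z: go to s2, push DZ → (s2, 01011, DZ)
  ε-move, top D: go to s2, push B → (s2, 01011, BZ)
  ε-move, top B: go to s1, push DB → (s1, 01011, DBZ)
  read 0, top D: go to s0, push ε → (s0, 1011, BZ)
  read 1, top B: go to s1, push DB → (s1, 011, DBZ)
  read 0, top D: go to s0, push ε → (s0, 11, BZ)
  read 1, top B: go to s1, push DB → (s1, 1, DBZ)
No transition for (s1, 1, top D); M blocks with input 1 remaining.

stuck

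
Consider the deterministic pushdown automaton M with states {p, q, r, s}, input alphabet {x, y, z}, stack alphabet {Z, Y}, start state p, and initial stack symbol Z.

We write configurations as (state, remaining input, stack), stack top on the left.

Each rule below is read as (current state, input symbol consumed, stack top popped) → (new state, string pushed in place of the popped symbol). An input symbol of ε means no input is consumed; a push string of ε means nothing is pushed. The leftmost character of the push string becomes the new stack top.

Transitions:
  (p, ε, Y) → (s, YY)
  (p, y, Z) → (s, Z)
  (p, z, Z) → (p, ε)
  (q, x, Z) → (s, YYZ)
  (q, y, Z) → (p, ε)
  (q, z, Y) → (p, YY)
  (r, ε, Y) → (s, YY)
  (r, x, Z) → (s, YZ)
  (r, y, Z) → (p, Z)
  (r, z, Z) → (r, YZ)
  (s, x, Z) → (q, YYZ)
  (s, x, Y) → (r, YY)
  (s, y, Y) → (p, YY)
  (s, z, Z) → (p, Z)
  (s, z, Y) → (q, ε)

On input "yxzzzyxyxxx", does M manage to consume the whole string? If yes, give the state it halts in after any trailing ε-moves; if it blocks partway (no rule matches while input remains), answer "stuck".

(p, yxzzzyxyxxx, Z) ⊢ (s, xzzzyxyxxx, Z) ⊢ (q, zzzyxyxxx, YYZ) ⊢ (p, zzyxyxxx, YYYZ) ⊢ (s, zzyxyxxx, YYYYZ) ⊢ (q, zyxyxxx, YYYZ) ⊢ (p, yxyxxx, YYYYZ) ⊢ (s, yxyxxx, YYYYYZ) ⊢ (p, xyxxx, YYYYYYZ) ⊢ (s, xyxxx, YYYYYYYZ) ⊢ (r, yxxx, YYYYYYYYZ) ⊢ (s, yxxx, YYYYYYYYYZ) ⊢ (p, xxx, YYYYYYYYYYZ) ⊢ (s, xxx, YYYYYYYYYYYZ) ⊢ (r, xx, YYYYYYYYYYYYZ) ⊢ (s, xx, YYYYYYYYYYYYYZ) ⊢ (r, x, YYYYYYYYYYYYYYZ) ⊢ (s, x, YYYYYYYYYYYYYYYZ) ⊢ (r, ε, YYYYYYYYYYYYYYYYZ) ⊢ (s, ε, YYYYYYYYYYYYYYYYYZ)
All input consumed; M is in state s.

s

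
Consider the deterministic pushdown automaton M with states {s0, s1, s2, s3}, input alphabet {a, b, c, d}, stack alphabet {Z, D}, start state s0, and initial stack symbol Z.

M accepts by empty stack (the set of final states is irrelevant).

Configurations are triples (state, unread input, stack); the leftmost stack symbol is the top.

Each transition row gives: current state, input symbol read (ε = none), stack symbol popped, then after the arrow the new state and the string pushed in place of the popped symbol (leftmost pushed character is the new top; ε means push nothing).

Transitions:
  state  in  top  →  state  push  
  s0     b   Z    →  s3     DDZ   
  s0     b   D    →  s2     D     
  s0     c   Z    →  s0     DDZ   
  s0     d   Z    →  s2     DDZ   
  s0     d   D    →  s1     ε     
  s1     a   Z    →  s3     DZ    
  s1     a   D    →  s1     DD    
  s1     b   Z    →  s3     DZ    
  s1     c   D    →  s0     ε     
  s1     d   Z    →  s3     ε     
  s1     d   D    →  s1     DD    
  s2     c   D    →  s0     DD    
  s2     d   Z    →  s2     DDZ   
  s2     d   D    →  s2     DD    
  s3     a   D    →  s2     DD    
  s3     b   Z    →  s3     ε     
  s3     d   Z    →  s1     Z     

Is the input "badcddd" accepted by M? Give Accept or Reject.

(s0, badcddd, Z)
  read b, top Z: go to s3, push DDZ → (s3, adcddd, DDZ)
  read a, top D: go to s2, push DD → (s2, dcddd, DDDZ)
  read d, top D: go to s2, push DD → (s2, cddd, DDDDZ)
  read c, top D: go to s0, push DD → (s0, ddd, DDDDDZ)
  read d, top D: go to s1, push ε → (s1, dd, DDDDZ)
  read d, top D: go to s1, push DD → (s1, d, DDDDDZ)
  read d, top D: go to s1, push DD → (s1, ε, DDDDDDZ)
All input consumed; stack is DDDDDDZ, not empty, and no further ε-move applies.

Reject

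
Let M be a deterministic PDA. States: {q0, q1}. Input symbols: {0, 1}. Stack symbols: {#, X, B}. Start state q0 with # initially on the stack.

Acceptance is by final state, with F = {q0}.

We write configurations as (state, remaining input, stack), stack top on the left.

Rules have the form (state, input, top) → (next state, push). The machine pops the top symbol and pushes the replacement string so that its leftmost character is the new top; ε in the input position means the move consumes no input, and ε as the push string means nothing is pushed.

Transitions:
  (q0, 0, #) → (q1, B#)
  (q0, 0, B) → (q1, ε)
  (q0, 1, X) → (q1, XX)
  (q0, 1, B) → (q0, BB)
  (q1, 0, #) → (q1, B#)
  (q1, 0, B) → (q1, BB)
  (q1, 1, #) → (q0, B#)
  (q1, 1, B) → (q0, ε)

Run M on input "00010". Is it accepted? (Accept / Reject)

(q0, 00010, #)
  read 0, top #: go to q1, push B# → (q1, 0010, B#)
  read 0, top B: go to q1, push BB → (q1, 010, BB#)
  read 0, top B: go to q1, push BB → (q1, 10, BBB#)
  read 1, top B: go to q0, push ε → (q0, 0, BB#)
  read 0, top B: go to q1, push ε → (q1, ε, B#)
All input consumed; state q1 ∉ F and no further ε-move applies.

Reject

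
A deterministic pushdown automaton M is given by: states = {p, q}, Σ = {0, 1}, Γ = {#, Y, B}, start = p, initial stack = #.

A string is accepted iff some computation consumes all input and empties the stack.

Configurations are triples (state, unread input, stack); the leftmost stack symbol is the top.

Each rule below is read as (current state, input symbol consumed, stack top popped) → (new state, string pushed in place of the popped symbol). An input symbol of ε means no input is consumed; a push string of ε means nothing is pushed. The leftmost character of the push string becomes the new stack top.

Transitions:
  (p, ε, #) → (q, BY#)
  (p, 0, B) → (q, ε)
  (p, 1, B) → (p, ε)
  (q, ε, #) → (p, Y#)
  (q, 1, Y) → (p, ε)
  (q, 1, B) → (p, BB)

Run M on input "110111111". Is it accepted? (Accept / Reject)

Reject

(p, 110111111, #)
  ε-move, top #: go to q, push BY# → (q, 110111111, BY#)
  read 1, top B: go to p, push BB → (p, 10111111, BBY#)
  read 1, top B: go to p, push ε → (p, 0111111, BY#)
  read 0, top B: go to q, push ε → (q, 111111, Y#)
  read 1, top Y: go to p, push ε → (p, 11111, #)
  ε-move, top #: go to q, push BY# → (q, 11111, BY#)
  read 1, top B: go to p, push BB → (p, 1111, BBY#)
  read 1, top B: go to p, push ε → (p, 111, BY#)
  read 1, top B: go to p, push ε → (p, 11, Y#)
No transition applies at (p, 11, Y#); input not fully consumed.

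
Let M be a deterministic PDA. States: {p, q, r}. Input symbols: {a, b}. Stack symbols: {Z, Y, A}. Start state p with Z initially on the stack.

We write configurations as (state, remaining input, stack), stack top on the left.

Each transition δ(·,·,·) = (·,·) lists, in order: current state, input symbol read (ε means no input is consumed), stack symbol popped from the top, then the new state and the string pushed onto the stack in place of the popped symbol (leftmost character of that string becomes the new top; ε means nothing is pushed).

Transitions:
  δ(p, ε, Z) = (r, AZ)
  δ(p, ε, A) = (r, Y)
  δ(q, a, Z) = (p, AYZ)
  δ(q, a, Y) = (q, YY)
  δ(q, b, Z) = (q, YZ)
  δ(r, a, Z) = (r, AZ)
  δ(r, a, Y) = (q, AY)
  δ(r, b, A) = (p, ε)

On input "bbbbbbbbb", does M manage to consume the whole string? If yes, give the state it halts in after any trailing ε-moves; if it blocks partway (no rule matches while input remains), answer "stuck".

(p, bbbbbbbbb, Z)
  ε-move, top Z: go to r, push AZ → (r, bbbbbbbbb, AZ)
  read b, top A: go to p, push ε → (p, bbbbbbbb, Z)
  ε-move, top Z: go to r, push AZ → (r, bbbbbbbb, AZ)
  read b, top A: go to p, push ε → (p, bbbbbbb, Z)
  ε-move, top Z: go to r, push AZ → (r, bbbbbbb, AZ)
  read b, top A: go to p, push ε → (p, bbbbbb, Z)
  ε-move, top Z: go to r, push AZ → (r, bbbbbb, AZ)
  read b, top A: go to p, push ε → (p, bbbbb, Z)
  ε-move, top Z: go to r, push AZ → (r, bbbbb, AZ)
  read b, top A: go to p, push ε → (p, bbbb, Z)
  ε-move, top Z: go to r, push AZ → (r, bbbb, AZ)
  read b, top A: go to p, push ε → (p, bbb, Z)
  ε-move, top Z: go to r, push AZ → (r, bbb, AZ)
  read b, top A: go to p, push ε → (p, bb, Z)
  ε-move, top Z: go to r, push AZ → (r, bb, AZ)
  read b, top A: go to p, push ε → (p, b, Z)
  ε-move, top Z: go to r, push AZ → (r, b, AZ)
  read b, top A: go to p, push ε → (p, ε, Z)
  ε-move, top Z: go to r, push AZ → (r, ε, AZ)
All input consumed; M is in state r.

r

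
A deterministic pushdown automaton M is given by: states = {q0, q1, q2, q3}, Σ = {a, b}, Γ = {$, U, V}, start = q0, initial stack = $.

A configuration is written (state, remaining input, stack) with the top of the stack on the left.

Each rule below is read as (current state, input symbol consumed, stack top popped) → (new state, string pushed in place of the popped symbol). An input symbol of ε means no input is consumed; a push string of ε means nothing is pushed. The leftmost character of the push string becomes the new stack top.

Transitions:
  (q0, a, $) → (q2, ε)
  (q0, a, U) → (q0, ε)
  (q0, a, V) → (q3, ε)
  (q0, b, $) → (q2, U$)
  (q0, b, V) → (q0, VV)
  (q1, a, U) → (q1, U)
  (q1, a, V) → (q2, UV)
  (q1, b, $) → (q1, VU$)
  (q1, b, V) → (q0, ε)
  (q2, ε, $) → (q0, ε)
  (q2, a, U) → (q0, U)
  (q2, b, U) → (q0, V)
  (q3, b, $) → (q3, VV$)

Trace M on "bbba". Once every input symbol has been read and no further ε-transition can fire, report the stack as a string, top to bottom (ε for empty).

V$

(q0, bbba, $)
  read b, top $: go to q2, push U$ → (q2, bba, U$)
  read b, top U: go to q0, push V → (q0, ba, V$)
  read b, top V: go to q0, push VV → (q0, a, VV$)
  read a, top V: go to q3, push ε → (q3, ε, V$)
All input consumed in state q3 with stack V$.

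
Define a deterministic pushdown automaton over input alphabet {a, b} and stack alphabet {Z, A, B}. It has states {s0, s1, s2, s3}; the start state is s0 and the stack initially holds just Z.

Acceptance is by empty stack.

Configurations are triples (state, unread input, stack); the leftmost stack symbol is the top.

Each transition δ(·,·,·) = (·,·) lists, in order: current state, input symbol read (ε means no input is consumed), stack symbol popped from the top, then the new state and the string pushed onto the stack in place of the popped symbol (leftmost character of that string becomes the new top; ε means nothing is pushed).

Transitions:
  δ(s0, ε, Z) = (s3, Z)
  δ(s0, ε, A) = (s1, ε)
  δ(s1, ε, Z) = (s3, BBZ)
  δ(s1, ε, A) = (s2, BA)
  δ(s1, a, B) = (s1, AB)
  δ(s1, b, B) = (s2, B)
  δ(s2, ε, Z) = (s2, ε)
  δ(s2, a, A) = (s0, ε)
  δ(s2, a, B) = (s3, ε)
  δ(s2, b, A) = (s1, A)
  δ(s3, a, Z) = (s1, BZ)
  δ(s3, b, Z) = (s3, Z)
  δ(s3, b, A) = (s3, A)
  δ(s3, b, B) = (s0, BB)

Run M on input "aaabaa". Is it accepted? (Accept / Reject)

Reject

(s0, aaabaa, Z) ⊢ (s3, aaabaa, Z) ⊢ (s1, aabaa, BZ) ⊢ (s1, abaa, ABZ) ⊢ (s2, abaa, BABZ) ⊢ (s3, baa, ABZ) ⊢ (s3, aa, ABZ)
No transition applies at (s3, aa, ABZ); input not fully consumed.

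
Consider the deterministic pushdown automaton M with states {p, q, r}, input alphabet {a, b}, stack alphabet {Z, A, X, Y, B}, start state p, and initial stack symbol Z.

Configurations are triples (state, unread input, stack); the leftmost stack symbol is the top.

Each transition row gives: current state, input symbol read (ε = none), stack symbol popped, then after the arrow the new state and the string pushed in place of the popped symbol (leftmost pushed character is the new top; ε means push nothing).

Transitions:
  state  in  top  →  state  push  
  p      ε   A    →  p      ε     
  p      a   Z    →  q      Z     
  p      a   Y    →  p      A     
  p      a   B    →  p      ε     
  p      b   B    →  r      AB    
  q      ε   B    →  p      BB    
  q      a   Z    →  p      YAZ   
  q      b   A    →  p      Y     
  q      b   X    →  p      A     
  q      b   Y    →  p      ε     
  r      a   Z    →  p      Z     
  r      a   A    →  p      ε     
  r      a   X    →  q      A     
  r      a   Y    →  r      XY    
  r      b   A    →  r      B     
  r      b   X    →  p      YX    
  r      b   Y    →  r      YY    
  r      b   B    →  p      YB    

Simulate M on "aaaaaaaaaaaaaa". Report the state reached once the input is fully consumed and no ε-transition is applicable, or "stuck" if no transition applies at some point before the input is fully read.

(p, aaaaaaaaaaaaaa, Z)
  read a, top Z: go to q, push Z → (q, aaaaaaaaaaaaa, Z)
  read a, top Z: go to p, push YAZ → (p, aaaaaaaaaaaa, YAZ)
  read a, top Y: go to p, push A → (p, aaaaaaaaaaa, AAZ)
  ε-move, top A: go to p, push ε → (p, aaaaaaaaaaa, AZ)
  ε-move, top A: go to p, push ε → (p, aaaaaaaaaaa, Z)
  read a, top Z: go to q, push Z → (q, aaaaaaaaaa, Z)
  read a, top Z: go to p, push YAZ → (p, aaaaaaaaa, YAZ)
  read a, top Y: go to p, push A → (p, aaaaaaaa, AAZ)
  ε-move, top A: go to p, push ε → (p, aaaaaaaa, AZ)
  ε-move, top A: go to p, push ε → (p, aaaaaaaa, Z)
  read a, top Z: go to q, push Z → (q, aaaaaaa, Z)
  read a, top Z: go to p, push YAZ → (p, aaaaaa, YAZ)
  read a, top Y: go to p, push A → (p, aaaaa, AAZ)
  ε-move, top A: go to p, push ε → (p, aaaaa, AZ)
  ε-move, top A: go to p, push ε → (p, aaaaa, Z)
  read a, top Z: go to q, push Z → (q, aaaa, Z)
  read a, top Z: go to p, push YAZ → (p, aaa, YAZ)
  read a, top Y: go to p, push A → (p, aa, AAZ)
  ε-move, top A: go to p, push ε → (p, aa, AZ)
  ε-move, top A: go to p, push ε → (p, aa, Z)
  read a, top Z: go to q, push Z → (q, a, Z)
  read a, top Z: go to p, push YAZ → (p, ε, YAZ)
All input consumed; M is in state p.

p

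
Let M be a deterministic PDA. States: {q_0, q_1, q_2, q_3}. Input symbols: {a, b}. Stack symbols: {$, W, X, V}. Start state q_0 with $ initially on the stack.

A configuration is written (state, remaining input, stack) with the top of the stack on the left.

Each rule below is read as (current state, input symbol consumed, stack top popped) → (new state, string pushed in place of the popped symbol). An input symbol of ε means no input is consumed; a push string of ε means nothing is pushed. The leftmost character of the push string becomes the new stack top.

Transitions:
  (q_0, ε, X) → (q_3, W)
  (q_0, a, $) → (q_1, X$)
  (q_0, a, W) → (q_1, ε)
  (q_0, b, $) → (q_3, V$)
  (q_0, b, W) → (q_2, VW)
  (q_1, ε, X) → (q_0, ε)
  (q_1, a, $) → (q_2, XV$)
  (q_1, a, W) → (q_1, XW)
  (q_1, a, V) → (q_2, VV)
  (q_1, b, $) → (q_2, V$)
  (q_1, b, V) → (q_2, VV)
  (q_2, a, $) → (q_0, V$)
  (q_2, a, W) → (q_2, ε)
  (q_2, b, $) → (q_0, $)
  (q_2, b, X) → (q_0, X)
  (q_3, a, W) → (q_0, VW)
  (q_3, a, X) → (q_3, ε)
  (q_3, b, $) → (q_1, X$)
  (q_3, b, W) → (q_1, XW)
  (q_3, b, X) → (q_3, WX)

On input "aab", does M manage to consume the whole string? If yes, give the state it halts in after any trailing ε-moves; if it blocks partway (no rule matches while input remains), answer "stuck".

q_3

(q_0, aab, $) ⊢ (q_1, ab, X$) ⊢ (q_0, ab, $) ⊢ (q_1, b, X$) ⊢ (q_0, b, $) ⊢ (q_3, ε, V$)
All input consumed; M is in state q_3.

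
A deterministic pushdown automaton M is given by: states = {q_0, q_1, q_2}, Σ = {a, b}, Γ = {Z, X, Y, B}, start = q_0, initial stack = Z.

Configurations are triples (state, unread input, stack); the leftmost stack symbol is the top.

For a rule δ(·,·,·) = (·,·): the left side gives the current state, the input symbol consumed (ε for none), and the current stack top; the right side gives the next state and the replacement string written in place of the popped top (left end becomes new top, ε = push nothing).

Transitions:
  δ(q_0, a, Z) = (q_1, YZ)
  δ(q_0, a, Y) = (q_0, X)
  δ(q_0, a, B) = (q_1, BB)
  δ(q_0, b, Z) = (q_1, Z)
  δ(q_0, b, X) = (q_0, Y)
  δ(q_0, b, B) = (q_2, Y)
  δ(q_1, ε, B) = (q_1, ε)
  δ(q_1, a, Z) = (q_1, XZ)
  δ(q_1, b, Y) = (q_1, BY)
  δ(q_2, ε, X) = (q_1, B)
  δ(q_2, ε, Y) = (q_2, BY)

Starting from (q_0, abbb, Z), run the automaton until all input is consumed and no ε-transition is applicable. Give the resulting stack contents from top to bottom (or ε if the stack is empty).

YZ

(q_0, abbb, Z)
  read a, top Z: go to q_1, push YZ → (q_1, bbb, YZ)
  read b, top Y: go to q_1, push BY → (q_1, bb, BYZ)
  ε-move, top B: go to q_1, push ε → (q_1, bb, YZ)
  read b, top Y: go to q_1, push BY → (q_1, b, BYZ)
  ε-move, top B: go to q_1, push ε → (q_1, b, YZ)
  read b, top Y: go to q_1, push BY → (q_1, ε, BYZ)
  ε-move, top B: go to q_1, push ε → (q_1, ε, YZ)
All input consumed in state q_1 with stack YZ.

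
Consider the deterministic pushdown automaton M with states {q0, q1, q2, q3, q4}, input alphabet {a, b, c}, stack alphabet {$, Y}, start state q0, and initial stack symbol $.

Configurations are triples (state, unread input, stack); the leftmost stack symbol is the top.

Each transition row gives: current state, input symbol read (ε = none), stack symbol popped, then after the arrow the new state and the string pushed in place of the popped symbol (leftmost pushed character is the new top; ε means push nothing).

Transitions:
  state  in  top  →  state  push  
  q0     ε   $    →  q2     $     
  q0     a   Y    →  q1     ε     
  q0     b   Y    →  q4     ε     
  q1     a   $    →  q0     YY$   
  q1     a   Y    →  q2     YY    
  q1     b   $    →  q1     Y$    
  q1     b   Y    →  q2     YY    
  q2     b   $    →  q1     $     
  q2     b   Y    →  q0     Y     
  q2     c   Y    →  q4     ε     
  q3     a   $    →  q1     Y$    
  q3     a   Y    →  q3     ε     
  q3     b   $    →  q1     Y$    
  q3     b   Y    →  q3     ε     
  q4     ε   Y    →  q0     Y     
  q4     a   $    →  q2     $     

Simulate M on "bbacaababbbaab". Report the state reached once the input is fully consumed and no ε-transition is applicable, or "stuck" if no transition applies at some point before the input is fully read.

(q0, bbacaababbbaab, $)
  ε-move, top $: go to q2, push $ → (q2, bbacaababbbaab, $)
  read b, top $: go to q1, push $ → (q1, bacaababbbaab, $)
  read b, top $: go to q1, push Y$ → (q1, acaababbbaab, Y$)
  read a, top Y: go to q2, push YY → (q2, caababbbaab, YY$)
  read c, top Y: go to q4, push ε → (q4, aababbbaab, Y$)
  ε-move, top Y: go to q0, push Y → (q0, aababbbaab, Y$)
  read a, top Y: go to q1, push ε → (q1, ababbbaab, $)
  read a, top $: go to q0, push YY$ → (q0, babbbaab, YY$)
  read b, top Y: go to q4, push ε → (q4, abbbaab, Y$)
  ε-move, top Y: go to q0, push Y → (q0, abbbaab, Y$)
  read a, top Y: go to q1, push ε → (q1, bbbaab, $)
  read b, top $: go to q1, push Y$ → (q1, bbaab, Y$)
  read b, top Y: go to q2, push YY → (q2, baab, YY$)
  read b, top Y: go to q0, push Y → (q0, aab, YY$)
  read a, top Y: go to q1, push ε → (q1, ab, Y$)
  read a, top Y: go to q2, push YY → (q2, b, YY$)
  read b, top Y: go to q0, push Y → (q0, ε, YY$)
All input consumed; M is in state q0.

q0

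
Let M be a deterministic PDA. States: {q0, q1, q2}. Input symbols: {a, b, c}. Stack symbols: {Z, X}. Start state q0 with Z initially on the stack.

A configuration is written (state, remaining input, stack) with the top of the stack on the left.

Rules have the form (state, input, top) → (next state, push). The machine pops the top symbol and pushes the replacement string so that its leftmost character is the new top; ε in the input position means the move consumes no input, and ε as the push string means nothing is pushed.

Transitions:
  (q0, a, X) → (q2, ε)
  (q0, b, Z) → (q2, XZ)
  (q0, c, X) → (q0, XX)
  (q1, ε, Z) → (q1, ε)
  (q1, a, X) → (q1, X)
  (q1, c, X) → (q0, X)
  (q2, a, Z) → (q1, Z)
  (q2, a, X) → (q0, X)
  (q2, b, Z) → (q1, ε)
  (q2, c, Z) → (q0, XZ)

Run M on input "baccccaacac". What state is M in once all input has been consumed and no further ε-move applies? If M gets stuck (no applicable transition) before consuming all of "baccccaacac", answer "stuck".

stuck

(q0, baccccaacac, Z)
  read b, top Z: go to q2, push XZ → (q2, accccaacac, XZ)
  read a, top X: go to q0, push X → (q0, ccccaacac, XZ)
  read c, top X: go to q0, push XX → (q0, cccaacac, XXZ)
  read c, top X: go to q0, push XX → (q0, ccaacac, XXXZ)
  read c, top X: go to q0, push XX → (q0, caacac, XXXXZ)
  read c, top X: go to q0, push XX → (q0, aacac, XXXXXZ)
  read a, top X: go to q2, push ε → (q2, acac, XXXXZ)
  read a, top X: go to q0, push X → (q0, cac, XXXXZ)
  read c, top X: go to q0, push XX → (q0, ac, XXXXXZ)
  read a, top X: go to q2, push ε → (q2, c, XXXXZ)
No transition for (q2, c, top X); M blocks with input c remaining.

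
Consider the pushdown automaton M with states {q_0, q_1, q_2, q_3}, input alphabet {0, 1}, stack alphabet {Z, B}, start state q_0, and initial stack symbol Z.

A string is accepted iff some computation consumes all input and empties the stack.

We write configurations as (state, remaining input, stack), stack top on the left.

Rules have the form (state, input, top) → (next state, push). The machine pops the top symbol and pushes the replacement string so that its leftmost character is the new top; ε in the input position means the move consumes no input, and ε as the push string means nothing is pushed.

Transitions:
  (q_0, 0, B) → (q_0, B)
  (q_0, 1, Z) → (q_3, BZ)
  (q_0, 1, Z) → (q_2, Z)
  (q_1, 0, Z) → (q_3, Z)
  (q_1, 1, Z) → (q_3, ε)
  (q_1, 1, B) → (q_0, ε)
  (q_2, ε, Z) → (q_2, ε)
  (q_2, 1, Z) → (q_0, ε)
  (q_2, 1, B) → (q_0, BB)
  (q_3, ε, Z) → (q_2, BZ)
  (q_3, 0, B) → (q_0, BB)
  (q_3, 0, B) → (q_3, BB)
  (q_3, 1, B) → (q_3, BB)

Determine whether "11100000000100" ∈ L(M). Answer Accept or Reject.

No computation consumes all input and empties the stack.

Reject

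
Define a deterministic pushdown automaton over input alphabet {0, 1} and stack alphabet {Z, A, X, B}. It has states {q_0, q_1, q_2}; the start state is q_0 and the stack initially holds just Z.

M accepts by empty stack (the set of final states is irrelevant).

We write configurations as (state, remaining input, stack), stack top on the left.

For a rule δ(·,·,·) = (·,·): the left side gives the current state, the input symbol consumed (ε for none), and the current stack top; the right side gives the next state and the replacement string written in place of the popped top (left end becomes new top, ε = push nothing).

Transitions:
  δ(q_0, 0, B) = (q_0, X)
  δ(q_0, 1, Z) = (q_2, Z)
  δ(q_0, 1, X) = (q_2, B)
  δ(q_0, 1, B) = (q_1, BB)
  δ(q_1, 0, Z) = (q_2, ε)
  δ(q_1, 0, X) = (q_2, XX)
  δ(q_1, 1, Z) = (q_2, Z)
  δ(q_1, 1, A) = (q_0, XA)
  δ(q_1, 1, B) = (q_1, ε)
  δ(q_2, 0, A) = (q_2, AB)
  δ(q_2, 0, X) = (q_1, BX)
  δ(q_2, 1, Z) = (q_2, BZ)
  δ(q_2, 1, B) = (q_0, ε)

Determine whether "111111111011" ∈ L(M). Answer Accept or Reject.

Reject

(q_0, 111111111011, Z) ⊢ (q_2, 11111111011, Z) ⊢ (q_2, 1111111011, BZ) ⊢ (q_0, 111111011, Z) ⊢ (q_2, 11111011, Z) ⊢ (q_2, 1111011, BZ) ⊢ (q_0, 111011, Z) ⊢ (q_2, 11011, Z) ⊢ (q_2, 1011, BZ) ⊢ (q_0, 011, Z)
No transition applies at (q_0, 011, Z); input not fully consumed.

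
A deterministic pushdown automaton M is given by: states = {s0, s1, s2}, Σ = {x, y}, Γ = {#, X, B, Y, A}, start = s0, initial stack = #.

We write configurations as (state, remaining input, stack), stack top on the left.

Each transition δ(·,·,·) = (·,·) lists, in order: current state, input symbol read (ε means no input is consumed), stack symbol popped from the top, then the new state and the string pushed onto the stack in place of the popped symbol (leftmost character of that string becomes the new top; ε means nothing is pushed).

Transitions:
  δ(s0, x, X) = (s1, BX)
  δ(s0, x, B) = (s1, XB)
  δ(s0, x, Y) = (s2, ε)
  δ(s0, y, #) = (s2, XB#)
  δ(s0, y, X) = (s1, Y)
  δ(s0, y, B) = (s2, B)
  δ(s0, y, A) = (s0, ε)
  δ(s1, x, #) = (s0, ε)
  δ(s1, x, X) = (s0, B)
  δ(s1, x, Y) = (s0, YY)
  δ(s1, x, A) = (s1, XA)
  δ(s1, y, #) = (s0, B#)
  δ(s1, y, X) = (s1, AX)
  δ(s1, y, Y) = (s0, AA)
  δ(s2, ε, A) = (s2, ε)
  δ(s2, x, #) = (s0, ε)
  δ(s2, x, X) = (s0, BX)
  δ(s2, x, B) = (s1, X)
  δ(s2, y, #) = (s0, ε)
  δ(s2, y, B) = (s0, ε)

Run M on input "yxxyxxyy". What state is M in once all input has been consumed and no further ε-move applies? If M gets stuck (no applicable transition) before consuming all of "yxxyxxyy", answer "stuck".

s0

(s0, yxxyxxyy, #)
  read y, top #: go to s2, push XB# → (s2, xxyxxyy, XB#)
  read x, top X: go to s0, push BX → (s0, xyxxyy, BXB#)
  read x, top B: go to s1, push XB → (s1, yxxyy, XBXB#)
  read y, top X: go to s1, push AX → (s1, xxyy, AXBXB#)
  read x, top A: go to s1, push XA → (s1, xyy, XAXBXB#)
  read x, top X: go to s0, push B → (s0, yy, BAXBXB#)
  read y, top B: go to s2, push B → (s2, y, BAXBXB#)
  read y, top B: go to s0, push ε → (s0, ε, AXBXB#)
All input consumed; M is in state s0.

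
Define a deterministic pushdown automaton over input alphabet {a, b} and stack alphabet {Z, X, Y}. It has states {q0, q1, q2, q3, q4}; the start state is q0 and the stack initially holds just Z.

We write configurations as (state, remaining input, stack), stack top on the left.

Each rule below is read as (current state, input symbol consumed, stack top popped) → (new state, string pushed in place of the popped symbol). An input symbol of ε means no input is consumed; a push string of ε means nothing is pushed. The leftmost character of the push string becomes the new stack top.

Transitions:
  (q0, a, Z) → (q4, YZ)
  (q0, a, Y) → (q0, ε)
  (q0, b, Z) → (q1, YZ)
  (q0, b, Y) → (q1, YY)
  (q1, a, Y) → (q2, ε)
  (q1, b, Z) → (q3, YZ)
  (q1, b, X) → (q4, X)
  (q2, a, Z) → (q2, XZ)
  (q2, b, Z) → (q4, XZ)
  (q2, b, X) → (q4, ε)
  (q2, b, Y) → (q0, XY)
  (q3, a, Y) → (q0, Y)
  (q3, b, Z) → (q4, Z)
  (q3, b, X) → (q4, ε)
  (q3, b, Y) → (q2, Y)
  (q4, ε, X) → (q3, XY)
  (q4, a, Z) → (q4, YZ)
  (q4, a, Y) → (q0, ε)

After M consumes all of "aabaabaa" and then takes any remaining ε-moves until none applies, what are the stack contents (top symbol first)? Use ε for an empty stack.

Z

(q0, aabaabaa, Z) ⊢ (q4, abaabaa, YZ) ⊢ (q0, baabaa, Z) ⊢ (q1, aabaa, YZ) ⊢ (q2, abaa, Z) ⊢ (q2, baa, XZ) ⊢ (q4, aa, Z) ⊢ (q4, a, YZ) ⊢ (q0, ε, Z)
All input consumed in state q0 with stack Z.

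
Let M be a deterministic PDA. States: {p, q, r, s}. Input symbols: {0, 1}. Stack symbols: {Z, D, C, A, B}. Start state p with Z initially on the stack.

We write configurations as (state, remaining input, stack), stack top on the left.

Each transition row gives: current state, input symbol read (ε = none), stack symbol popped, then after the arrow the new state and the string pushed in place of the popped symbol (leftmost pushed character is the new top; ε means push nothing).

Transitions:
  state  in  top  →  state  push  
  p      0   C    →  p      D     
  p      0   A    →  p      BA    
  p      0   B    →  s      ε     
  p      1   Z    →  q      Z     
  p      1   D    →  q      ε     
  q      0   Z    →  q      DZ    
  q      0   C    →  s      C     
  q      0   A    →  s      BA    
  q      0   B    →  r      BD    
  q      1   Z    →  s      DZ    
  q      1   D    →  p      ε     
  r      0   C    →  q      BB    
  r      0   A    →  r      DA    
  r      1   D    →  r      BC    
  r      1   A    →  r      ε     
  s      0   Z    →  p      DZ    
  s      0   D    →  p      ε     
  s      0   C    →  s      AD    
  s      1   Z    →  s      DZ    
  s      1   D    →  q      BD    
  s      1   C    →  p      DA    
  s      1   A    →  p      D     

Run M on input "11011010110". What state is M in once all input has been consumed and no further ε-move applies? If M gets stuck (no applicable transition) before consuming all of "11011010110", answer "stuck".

(p, 11011010110, Z) ⊢ (q, 1011010110, Z) ⊢ (s, 011010110, DZ) ⊢ (p, 11010110, Z) ⊢ (q, 1010110, Z) ⊢ (s, 010110, DZ) ⊢ (p, 10110, Z) ⊢ (q, 0110, Z) ⊢ (q, 110, DZ) ⊢ (p, 10, Z) ⊢ (q, 0, Z) ⊢ (q, ε, DZ)
All input consumed; M is in state q.

q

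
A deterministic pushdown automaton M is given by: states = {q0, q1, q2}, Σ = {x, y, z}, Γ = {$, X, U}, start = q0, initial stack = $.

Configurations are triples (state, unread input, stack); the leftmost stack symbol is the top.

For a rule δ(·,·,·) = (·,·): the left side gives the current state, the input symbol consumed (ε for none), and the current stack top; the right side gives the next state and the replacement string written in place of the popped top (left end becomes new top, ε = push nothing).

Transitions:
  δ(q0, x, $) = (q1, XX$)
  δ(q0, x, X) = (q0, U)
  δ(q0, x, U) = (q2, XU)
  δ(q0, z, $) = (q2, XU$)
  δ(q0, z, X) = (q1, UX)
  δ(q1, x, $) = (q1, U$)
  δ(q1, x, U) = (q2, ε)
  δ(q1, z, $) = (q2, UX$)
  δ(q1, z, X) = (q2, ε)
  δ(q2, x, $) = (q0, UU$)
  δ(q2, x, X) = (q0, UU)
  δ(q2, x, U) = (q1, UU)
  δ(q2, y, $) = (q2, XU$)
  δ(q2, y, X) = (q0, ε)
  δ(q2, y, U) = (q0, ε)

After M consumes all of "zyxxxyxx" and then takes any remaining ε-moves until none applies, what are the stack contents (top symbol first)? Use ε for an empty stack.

UUUUU$

(q0, zyxxxyxx, $) ⊢ (q2, yxxxyxx, XU$) ⊢ (q0, xxxyxx, U$) ⊢ (q2, xxyxx, XU$) ⊢ (q0, xyxx, UUU$) ⊢ (q2, yxx, XUUU$) ⊢ (q0, xx, UUU$) ⊢ (q2, x, XUUU$) ⊢ (q0, ε, UUUUU$)
All input consumed in state q0 with stack UUUUU$.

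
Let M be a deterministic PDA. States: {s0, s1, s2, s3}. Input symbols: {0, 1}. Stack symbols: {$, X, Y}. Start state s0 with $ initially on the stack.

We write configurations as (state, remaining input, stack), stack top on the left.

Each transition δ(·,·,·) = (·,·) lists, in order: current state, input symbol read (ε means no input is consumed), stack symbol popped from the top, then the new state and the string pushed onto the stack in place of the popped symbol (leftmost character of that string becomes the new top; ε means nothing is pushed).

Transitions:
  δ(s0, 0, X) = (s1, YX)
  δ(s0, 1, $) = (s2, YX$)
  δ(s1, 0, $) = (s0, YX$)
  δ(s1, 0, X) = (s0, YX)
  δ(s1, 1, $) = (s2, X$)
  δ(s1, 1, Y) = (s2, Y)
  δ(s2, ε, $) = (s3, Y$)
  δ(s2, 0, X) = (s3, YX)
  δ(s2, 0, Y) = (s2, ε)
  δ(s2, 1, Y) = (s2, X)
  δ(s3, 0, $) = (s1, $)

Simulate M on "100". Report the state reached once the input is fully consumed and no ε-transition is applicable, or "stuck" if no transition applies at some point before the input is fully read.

(s0, 100, $)
  read 1, top $: go to s2, push YX$ → (s2, 00, YX$)
  read 0, top Y: go to s2, push ε → (s2, 0, X$)
  read 0, top X: go to s3, push YX → (s3, ε, YX$)
All input consumed; M is in state s3.

s3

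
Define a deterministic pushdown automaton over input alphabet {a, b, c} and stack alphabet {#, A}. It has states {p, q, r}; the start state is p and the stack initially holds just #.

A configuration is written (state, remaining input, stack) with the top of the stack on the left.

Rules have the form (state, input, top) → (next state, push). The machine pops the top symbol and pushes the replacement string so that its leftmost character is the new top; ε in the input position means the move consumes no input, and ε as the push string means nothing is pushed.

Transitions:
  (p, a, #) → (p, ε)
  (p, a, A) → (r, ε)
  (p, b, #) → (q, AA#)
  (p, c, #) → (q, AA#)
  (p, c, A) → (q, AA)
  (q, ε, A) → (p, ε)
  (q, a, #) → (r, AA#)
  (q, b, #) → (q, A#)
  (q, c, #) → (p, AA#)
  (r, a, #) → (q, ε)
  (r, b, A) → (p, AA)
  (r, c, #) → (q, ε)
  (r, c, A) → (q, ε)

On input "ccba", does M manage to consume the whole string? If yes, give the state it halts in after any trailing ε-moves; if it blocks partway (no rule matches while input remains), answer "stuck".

stuck

(p, ccba, #) ⊢ (q, cba, AA#) ⊢ (p, cba, A#) ⊢ (q, ba, AA#) ⊢ (p, ba, A#)
No transition for (p, b, top A); M blocks with input ba remaining.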